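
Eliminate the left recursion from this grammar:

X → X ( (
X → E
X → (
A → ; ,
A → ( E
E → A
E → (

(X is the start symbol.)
X is directly left-recursive. The standard transformation for
  A → A α₁ | ... | A α_m | β₁ | ... | β_n
is
  A  → β₁ A' | ... | β_n A'
  A' → α₁ A' | ... | α_m A' | ε

X → E becomes X → E X'
X → ( becomes X → ( X'
X → X ( ( becomes X' → ( ( X'
Add X' → ε

Productions for other non-terminals are unchanged:
  A → ; ,
  A → ( E
  E → A
  E → (

Resulting grammar:
X → E X'
X → ( X'
X' → ( ( X'
X' → ε
A → ; ,
A → ( E
E → A
E → (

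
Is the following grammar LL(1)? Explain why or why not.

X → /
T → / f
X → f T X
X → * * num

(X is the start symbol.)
Yes, the grammar is LL(1).

A grammar is LL(1) if for each non-terminal N with multiple productions, the predict sets of those productions are pairwise disjoint, where PREDICT(N → α) = (FIRST(α) \ {ε}) ∪ (FOLLOW(N) if α ⇒* ε).

For X:
  PREDICT(X → '/') = { '/' }
  PREDICT(X → f T X) = { 'f' }
  PREDICT(X → '*' '*' num) = { '*' }
T has a single production, so nothing to check there.

All predict sets are disjoint. The grammar IS LL(1).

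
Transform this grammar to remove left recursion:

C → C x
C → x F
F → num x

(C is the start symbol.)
C → x F C'
C' → x C'
C' → ε
F → num x

C is directly left-recursive. The standard transformation for
  A → A α₁ | ... | A α_m | β₁ | ... | β_n
is
  A  → β₁ A' | ... | β_n A'
  A' → α₁ A' | ... | α_m A' | ε

C → x F becomes C → x F C'
C → C x becomes C' → x C'
Add C' → ε

Productions for other non-terminals are unchanged:
  F → num x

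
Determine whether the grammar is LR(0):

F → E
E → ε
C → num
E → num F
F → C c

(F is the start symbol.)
Augment with F' → F and build the canonical LR(0) collection (I0 = CLOSURE({[F' → . F]}), then GOTO on every symbol after a dot until no new states appear). It has 7 states:
  I0: { [C → . num], [E → . num F], [E → .], [F → . C c], [F → . E], [F' → . F] }  — shift, reduce
  I1: { [F → C . c] }  — shift
  I2: { [F → E .] }  — reduce
  I3: { [F' → F .] }  — accept
  I4: { [C → . num], [C → num .], [E → . num F], [E → .], [E → num . F], [F → . C c], [F → . E] }  — shift, 2 reduces
  I5: { [E → num F .] }  — reduce
  I6: { [F → C c .] }  — reduce

Conflict in state I0:
  Shift-reduce conflict between [E → .] and [C → . num]
So the grammar is NOT LR(0).

Answer: No. Shift-reduce conflict between [E → .] and [C → . num]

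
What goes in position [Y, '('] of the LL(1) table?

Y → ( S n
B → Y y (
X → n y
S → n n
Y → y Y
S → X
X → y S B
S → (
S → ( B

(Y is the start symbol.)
To find M[Y, '('], we find productions for Y where '(' is in the predict set (PREDICT(N → α) = (FIRST(α) \ {ε}) ∪ (FOLLOW(N) if α ⇒* ε)).

Y → ( S n: PREDICT = { '(' }
  '(' is in predict set, so this production goes in M[Y, '(']
Y → y Y: PREDICT = { 'y' }

M[Y, '('] = Y → ( S n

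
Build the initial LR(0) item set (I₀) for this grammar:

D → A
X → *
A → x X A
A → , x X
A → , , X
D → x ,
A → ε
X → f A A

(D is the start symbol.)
First, augment the grammar with D' → D
I₀ = CLOSURE({ [D' → . D] }):
  [D' → . D] has the dot before D: add [D → . A], [D → . x ,]
  [D → . A] has the dot before A: add [A → . x X A], [A → . , x X], [A → . , , X], [A → .]
No further items can be added.

I₀ = { [A → . , , X], [A → . , x X], [A → . x X A], [A → .], [D → . A], [D → . x ,], [D' → . D] }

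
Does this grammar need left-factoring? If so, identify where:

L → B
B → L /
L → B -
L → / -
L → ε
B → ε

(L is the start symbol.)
Left-factoring is needed when two productions for the same non-terminal
share a common prefix on the right-hand side.

Productions for L:
  L → B
  L → B -
  L → / -
  L → ε
Productions for B:
  B → L /
  B → ε

Found common prefix 'B' in productions for L

Answer: Yes, L has productions with common prefix 'B'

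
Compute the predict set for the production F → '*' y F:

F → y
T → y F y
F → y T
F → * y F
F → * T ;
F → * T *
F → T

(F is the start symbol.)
PREDICT(F → '*' y F) = (FIRST(RHS) \ {ε}) ∪ (FOLLOW(F) if ε ∈ FIRST(RHS), i.e. RHS ⇒* ε)
FIRST('*' y F) = { '*' }
ε ∉ FIRST('*' y F), so FOLLOW(F) is not added.
PREDICT(F → '*' y F) = { '*' }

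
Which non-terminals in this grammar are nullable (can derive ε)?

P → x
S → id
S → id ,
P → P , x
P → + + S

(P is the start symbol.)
A non-terminal is nullable if it can derive ε (the empty string): either it has an ε-production, or it has a production whose right-hand side consists entirely of nullable non-terminals.

There are no ε-productions, so no non-terminal can derive ε.
No non-terminals are nullable.

Answer: None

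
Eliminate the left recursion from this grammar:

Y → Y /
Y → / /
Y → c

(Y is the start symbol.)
Y is directly left-recursive. The standard transformation for
  A → A α₁ | ... | A α_m | β₁ | ... | β_n
is
  A  → β₁ A' | ... | β_n A'
  A' → α₁ A' | ... | α_m A' | ε

Y → / / becomes Y → / / Y'
Y → c becomes Y → c Y'
Y → Y / becomes Y' → / Y'
Add Y' → ε

Resulting grammar:
Y → / / Y'
Y → c Y'
Y' → / Y'
Y' → ε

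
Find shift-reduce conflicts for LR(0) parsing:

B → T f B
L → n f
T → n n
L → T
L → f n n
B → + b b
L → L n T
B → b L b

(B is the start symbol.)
No shift-reduce conflicts

A shift-reduce conflict occurs when an LR(0) state has both:
  - a complete (reduce) item [A → α .] (dot at the end), and
  - a shift item [B → β . c γ] (dot before a terminal).

Augment with B' → B and build the canonical LR(0) collection (I0 = CLOSURE({[B' → . B]}), then GOTO on every symbol after a dot until no new states appear). It has 21 states:
  I0: { [B → . + b b], [B → . T f B], [B → . b L b], [B' → . B], [T → . n n] }  — shift
  I1: { [B → + . b b] }  — shift
  I2: { [B' → B .] }  — accept
  I3: { [B → T . f B] }  — shift
  I4: { [B → b . L b], [L → . L n T], [L → . T], [L → . f n n], [L → . n f], [T → . n n] }  — shift
  I5: { [T → n . n] }  — shift
  I6: { [T → n n .] }  — reduce
  I7: { [B → b L . b], [L → L . n T] }  — shift
  I8: { [L → T .] }  — reduce
  I9: { [L → f . n n] }  — shift
  I10: { [L → n . f], [T → n . n] }  — shift
  I11: { [L → n f .] }  — reduce
  I12: { [L → f n . n] }  — shift
  I13: { [L → f n n .] }  — reduce
  I14: { [B → b L b .] }  — reduce
  I15: { [L → L n . T], [T → . n n] }  — shift
  I16: { [L → L n T .] }  — reduce
  I17: { [B → . + b b], [B → . T f B], [B → . b L b], [B → T f . B], [T → . n n] }  — shift
  I18: { [B → T f B .] }  — reduce
  I19: { [B → + b . b] }  — shift
  I20: { [B → + b b .] }  — reduce

No state contains both a complete item and a shift item.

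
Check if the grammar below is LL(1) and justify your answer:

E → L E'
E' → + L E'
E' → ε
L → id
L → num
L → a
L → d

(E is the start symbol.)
Relevant sets:
  FOLLOW(E') = { $ }

For E':
  PREDICT(E' → '+' L E') = { '+' }
  PREDICT(E' → ε) = { $ }
For L:
  PREDICT(L → id) = { 'id' }
  PREDICT(L → num) = { 'num' }
  PREDICT(L → a) = { 'a' }
  PREDICT(L → d) = { 'd' }
E has a single production, so nothing to check there.

All predict sets are disjoint. The grammar IS LL(1).

Answer: Yes, the grammar is LL(1).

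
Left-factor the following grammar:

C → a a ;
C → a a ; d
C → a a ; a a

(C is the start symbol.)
Left-factoring transforms A → αβ₁ | αβ₂ into A → αA' and A' → β₁ | β₂
(α is the longest common prefix among the alternatives). Repeat until
no nonterminal has two alternatives with a common prefix.

Round 1: C has alternatives sharing prefix 'a a ;'. Introduce C': C → a a ; C'
  Add: C' → ε
  Add: C' → d
  Add: C' → a a

No remaining common prefixes — done.

Resulting grammar:
C → a a ; C'
C' → ε
C' → d
C' → a a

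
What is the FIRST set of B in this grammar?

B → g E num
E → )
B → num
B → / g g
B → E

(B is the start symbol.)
To compute FIRST(B), examine every production with B on the left-hand side, reading each right-hand side left to right until a non-nullable symbol is reached.

FIRST sets of the other non-terminals involved (by the same procedure, iterated to a fixed point):
  FIRST(E) = { ')' }

From B → g E num:
  - g is a terminal: add 'g' and stop
From B → num:
  - num is a terminal: add 'num' and stop
From B → / g g:
  - '/' is a terminal: add '/' and stop
From B → E:
  - E is a non-terminal: add FIRST(E) \ {ε} = { ')' }
    E is not nullable, so stop

Collecting: FIRST(B) = { ')', '/', 'g', 'num' }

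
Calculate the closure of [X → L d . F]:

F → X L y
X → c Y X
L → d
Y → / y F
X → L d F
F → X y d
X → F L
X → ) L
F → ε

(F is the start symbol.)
To compute CLOSURE, for each item [A → α.Bβ] where B is a non-terminal, add [B → .γ] for all productions B → γ; repeat for the newly added items until nothing changes.

Start with: [X → L d . F]
  [X → L d . F] has the dot before F: add [F → . X L y], [F → . X y d], [F → .]
  [F → . X L y] has the dot before X: add [X → . c Y X], [X → . L d F], [X → . F L], [X → . ) L]
  [X → . L d F] has the dot before L: add [L → . d]
No further items can be added.

CLOSURE = { [F → . X L y], [F → . X y d], [F → .], [L → . d], [X → . ) L], [X → . F L], [X → . L d F], [X → . c Y X], [X → L d . F] }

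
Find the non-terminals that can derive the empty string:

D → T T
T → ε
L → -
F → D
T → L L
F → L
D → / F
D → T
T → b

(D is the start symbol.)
{ 'D', 'F', 'T' }

A non-terminal is nullable if it can derive ε (the empty string): either it has an ε-production, or it has a production whose right-hand side consists entirely of nullable non-terminals.

ε-productions: T → ε
So T is immediately nullable.
D → T T: every symbol on the right is nullable, so D is nullable too.
F → D: every symbol on the right is nullable, so F is nullable too.
No further non-terminal can be added: every production for the remaining non-terminals contains a terminal or a non-nullable non-terminal.
Nullable = { 'D', 'F', 'T' }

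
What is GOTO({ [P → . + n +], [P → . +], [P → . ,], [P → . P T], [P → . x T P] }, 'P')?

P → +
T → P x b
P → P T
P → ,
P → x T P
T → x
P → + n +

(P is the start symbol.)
{ [P → . + n +], [P → . +], [P → . ,], [P → . P T], [P → . x T P], [P → P . T], [T → . P x b], [T → . x] }

GOTO(I, 'P') = CLOSURE({ [A → αX.β] : [A → α.Xβ] ∈ I, X = 'P' })

Items with dot before 'P', with the dot advanced:
  [P → . P T] → [P → P . T]
Closure of the advanced items:
  [P → P . T] has the dot before T: add [T → . P x b], [T → . x]
  [T → . P x b] has the dot before P: add [P → . +], [P → . P T], [P → . ,], [P → . x T P], [P → . + n +]

GOTO = { [P → . + n +], [P → . +], [P → . ,], [P → . P T], [P → . x T P], [P → P . T], [T → . P x b], [T → . x] }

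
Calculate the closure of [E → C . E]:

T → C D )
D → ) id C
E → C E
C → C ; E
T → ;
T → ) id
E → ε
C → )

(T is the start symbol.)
{ [C → . )], [C → . C ; E], [E → . C E], [E → .], [E → C . E] }

To compute CLOSURE, for each item [A → α.Bβ] where B is a non-terminal, add [B → .γ] for all productions B → γ; repeat for the newly added items until nothing changes.

Start with: [E → C . E]
  [E → C . E] has the dot before E: add [E → . C E], [E → .]
  [E → . C E] has the dot before C: add [C → . C ; E], [C → . )]
No further items can be added.

CLOSURE = { [C → . )], [C → . C ; E], [E → . C E], [E → .], [E → C . E] }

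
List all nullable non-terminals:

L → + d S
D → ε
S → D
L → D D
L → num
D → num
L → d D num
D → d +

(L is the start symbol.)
{ 'D', 'L', 'S' }

ε-productions: D → ε
So D is immediately nullable.
S → D: every symbol on the right is nullable, so S is nullable too.
L → D D: every symbol on the right is nullable, so L is nullable too.
Every non-terminal is now nullable.
Nullable = { 'D', 'L', 'S' }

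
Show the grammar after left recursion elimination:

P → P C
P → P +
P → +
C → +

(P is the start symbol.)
P is directly left-recursive. The standard transformation for
  A → A α₁ | ... | A α_m | β₁ | ... | β_n
is
  A  → β₁ A' | ... | β_n A'
  A' → α₁ A' | ... | α_m A' | ε

P → + becomes P → + P'
P → P C becomes P' → C P'
P → P + becomes P' → + P'
Add P' → ε

Productions for other non-terminals are unchanged:
  C → +

Resulting grammar:
P → + P'
P' → C P'
P' → + P'
P' → ε
C → +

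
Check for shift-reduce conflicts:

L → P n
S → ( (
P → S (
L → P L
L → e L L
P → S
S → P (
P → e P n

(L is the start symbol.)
Yes — I4: [P → S .] vs [P → S . (]; I8: [S → P ( .] vs [S → ( . (]

A shift-reduce conflict occurs when an LR(0) state has both:
  - a complete (reduce) item [A → α .] (dot at the end), and
  - a shift item [B → β . c γ] (dot before a terminal).

Augment with L' → L and build the canonical LR(0) collection (I0 = CLOSURE({[L' → . L]}), then GOTO on every symbol after a dot until no new states appear). It has 15 states:
  I0: { [L → . P L], [L → . P n], [L → . e L L], [L' → . L], [P → . S (], [P → . S], [P → . e P n], [S → . ( (], [S → . P (] }  — shift
  I1: { [S → ( . (] }  — shift
  I2: { [L' → L .] }  — accept
  I3: { [L → . P L], [L → . P n], [L → . e L L], [L → P . L], [L → P . n], [P → . S (], [P → . S], [P → . e P n], [S → . ( (], [S → . P (], [S → P . (] }  — shift
  I4: { [P → S . (], [P → S .] }  — shift, reduce
  I5: { [L → . P L], [L → . P n], [L → . e L L], [L → e . L L], [P → . S (], [P → . S], [P → . e P n], [P → e . P n], [S → . ( (], [S → . P (] }  — shift
  I6: { [L → . P L], [L → . P n], [L → . e L L], [L → e L . L], [P → . S (], [P → . S], [P → . e P n], [S → . ( (], [S → . P (] }  — shift
  I7: { [L → . P L], [L → . P n], [L → . e L L], [L → P . L], [L → P . n], [P → . S (], [P → . S], [P → . e P n], [P → e P . n], [S → . ( (], [S → . P (], [S → P . (] }  — shift
  I8: { [S → ( . (], [S → P ( .] }  — shift, reduce
  I9: { [L → P L .] }  — reduce
  I10: { [L → P n .], [P → e P n .] }  — 2 reduces
  I11: { [S → ( ( .] }  — reduce
  I12: { [L → e L L .] }  — reduce
  I13: { [P → S ( .] }  — reduce
  I14: { [L → P n .] }  — reduce

I4 contains reduce item [P → S .] and shift item [P → S . (] — shift-reduce conflict.
I8 contains reduce item [S → P ( .] and shift item [S → ( . (] — shift-reduce conflict.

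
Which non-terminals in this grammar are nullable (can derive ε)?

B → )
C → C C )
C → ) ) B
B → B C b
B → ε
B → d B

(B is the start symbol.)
A non-terminal is nullable if it can derive ε (the empty string): either it has an ε-production, or it has a production whose right-hand side consists entirely of nullable non-terminals.

ε-productions: B → ε
So B is immediately nullable.
No further non-terminal can be added: every production for the remaining non-terminals contains a terminal or a non-nullable non-terminal.
Nullable = { 'B' }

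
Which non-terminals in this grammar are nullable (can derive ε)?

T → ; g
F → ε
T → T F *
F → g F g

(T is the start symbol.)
A non-terminal is nullable if it can derive ε (the empty string): either it has an ε-production, or it has a production whose right-hand side consists entirely of nullable non-terminals.

ε-productions: F → ε
So F is immediately nullable.
No further non-terminal can be added: every production for the remaining non-terminals contains a terminal or a non-nullable non-terminal.
Nullable = { 'F' }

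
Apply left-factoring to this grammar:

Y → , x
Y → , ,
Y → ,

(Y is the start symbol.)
Y → , Y'
Y' → x
Y' → ,
Y' → ε

Left-factoring transforms A → αβ₁ | αβ₂ into A → αA' and A' → β₁ | β₂
(α is the longest common prefix among the alternatives). Repeat until
no nonterminal has two alternatives with a common prefix.

Round 1: Y has alternatives sharing prefix ','. Introduce Y': Y → , Y'
  Add: Y' → x
  Add: Y' → ,
  Add: Y' → ε

No remaining common prefixes — done.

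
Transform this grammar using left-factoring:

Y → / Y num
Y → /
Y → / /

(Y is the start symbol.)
Y → / Y'
Y' → Y num
Y' → ε
Y' → /

Left-factoring transforms A → αβ₁ | αβ₂ into A → αA' and A' → β₁ | β₂
(α is the longest common prefix among the alternatives). Repeat until
no nonterminal has two alternatives with a common prefix.

Round 1: Y has alternatives sharing prefix '/'. Introduce Y': Y → / Y'
  Add: Y' → Y num
  Add: Y' → ε
  Add: Y' → /

No remaining common prefixes — done.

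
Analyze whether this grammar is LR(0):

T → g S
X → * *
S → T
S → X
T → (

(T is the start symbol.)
A grammar is LR(0) if no state in the canonical LR(0) collection has:
  - both a shift item (dot before a terminal) and a complete item (shift-reduce conflict), or
  - two or more complete items (reduce-reduce conflict; the accept item [T' → T .] counts as a complete item here).

Augment with T' → T and build the canonical LR(0) collection (I0 = CLOSURE({[T' → . T]}), then GOTO on every symbol after a dot until no new states appear). It has 9 states:
  I0: { [T → . (], [T → . g S], [T' → . T] }  — shift
  I1: { [T → ( .] }  — reduce
  I2: { [T' → T .] }  — accept
  I3: { [S → . T], [S → . X], [T → . (], [T → . g S], [T → g . S], [X → . * *] }  — shift
  I4: { [X → * . *] }  — shift
  I5: { [T → g S .] }  — reduce
  I6: { [S → T .] }  — reduce
  I7: { [S → X .] }  — reduce
  I8: { [X → * * .] }  — reduce

Every state is either a pure shift/goto state or contains exactly one complete item and nothing to shift — no conflicts. The grammar is LR(0).

Answer: Yes, the grammar is LR(0)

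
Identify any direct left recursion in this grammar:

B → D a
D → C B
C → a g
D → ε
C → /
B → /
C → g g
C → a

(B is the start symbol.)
Direct left recursion occurs when N → N α for some non-terminal N (the right-hand side begins with the left-hand side itself).

B → D a: starts with D
D → C B: starts with C
C → a g: starts with a
D → ε: starts with ε
C → /: starts with '/'
B → /: starts with '/'
C → g g: starts with g
C → a: starts with a

No direct left recursion found.

Answer: No direct left recursion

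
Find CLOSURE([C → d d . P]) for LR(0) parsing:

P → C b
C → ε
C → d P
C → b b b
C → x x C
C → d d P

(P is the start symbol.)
{ [C → . b b b], [C → . d P], [C → . d d P], [C → . x x C], [C → .], [C → d d . P], [P → . C b] }

Start with: [C → d d . P]
  [C → d d . P] has the dot before P: add [P → . C b]
  [P → . C b] has the dot before C: add [C → .], [C → . d P], [C → . b b b], [C → . x x C], [C → . d d P]
No further items can be added.

CLOSURE = { [C → . b b b], [C → . d P], [C → . d d P], [C → . x x C], [C → .], [C → d d . P], [P → . C b] }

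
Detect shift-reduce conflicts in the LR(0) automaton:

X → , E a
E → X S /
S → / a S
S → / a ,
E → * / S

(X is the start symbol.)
A shift-reduce conflict occurs when an LR(0) state has both:
  - a complete (reduce) item [A → α .] (dot at the end), and
  - a shift item [B → β . c γ] (dot before a terminal).

Augment with X' → X and build the canonical LR(0) collection (I0 = CLOSURE({[X' → . X]}), then GOTO on every symbol after a dot until no new states appear). It has 15 states:
  I0: { [X → . , E a], [X' → . X] }  — shift
  I1: { [E → . * / S], [E → . X S /], [X → , . E a], [X → . , E a] }  — shift
  I2: { [X' → X .] }  — accept
  I3: { [E → * . / S] }  — shift
  I4: { [X → , E . a] }  — shift
  I5: { [E → X . S /], [S → . / a ,], [S → . / a S] }  — shift
  I6: { [S → / . a ,], [S → / . a S] }  — shift
  I7: { [E → X S . /] }  — shift
  I8: { [E → X S / .] }  — reduce
  I9: { [S → . / a ,], [S → . / a S], [S → / a . ,], [S → / a . S] }  — shift
  I10: { [S → / a , .] }  — reduce
  I11: { [S → / a S .] }  — reduce
  I12: { [X → , E a .] }  — reduce
  I13: { [E → * / . S], [S → . / a ,], [S → . / a S] }  — shift
  I14: { [E → * / S .] }  — reduce

No state contains both a complete item and a shift item.

Answer: No shift-reduce conflicts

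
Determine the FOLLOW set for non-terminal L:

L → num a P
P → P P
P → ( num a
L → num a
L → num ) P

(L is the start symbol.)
To compute FOLLOW(L), find every occurrence of L on a right-hand side N → α L β: add FIRST(β) \ {ε}, and if β is empty or nullable also add FOLLOW(N). Iterate to a fixed point.

L is the start symbol, so $ ∈ FOLLOW(L).
L does not occur on any right-hand side.

Taking the union: FOLLOW(L) = { $ }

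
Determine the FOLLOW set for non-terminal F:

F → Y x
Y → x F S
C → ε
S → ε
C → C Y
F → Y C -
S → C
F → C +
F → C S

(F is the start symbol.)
{ $, '+', '-', 'x' }

To compute FOLLOW(F), find every occurrence of F on a right-hand side N → α F β: add FIRST(β) \ {ε}, and if β is empty or nullable also add FOLLOW(N). Iterate to a fixed point.

F is the start symbol, so $ ∈ FOLLOW(F).
In Y → x F S: F is followed by S, add FIRST(S) \ {ε} = { 'x' }
  S is nullable, so also add FOLLOW(Y)

The FOLLOW sets referred to above (computed the same way, to a fixed point):
  FOLLOW(Y) = { $, '+', '-', 'x' }

Taking the union: FOLLOW(F) = { $, '+', '-', 'x' }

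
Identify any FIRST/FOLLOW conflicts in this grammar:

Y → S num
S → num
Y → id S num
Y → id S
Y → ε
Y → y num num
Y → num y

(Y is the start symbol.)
No FIRST/FOLLOW conflicts.

A FIRST/FOLLOW conflict occurs when a non-terminal N has a nullable alternative N → β (β ⇒* ε) and another alternative N → α with FIRST(α) ∩ FOLLOW(N) ≠ ∅: on such a lookahead the parser cannot decide between expanding α and letting N vanish via β.

Nullable non-terminals: Y.
FIRST sets used below: FIRST(S) = { 'num' }

Y: nullable alternative(s) Y → ε; FOLLOW(Y) = { $ }
  Y → S num: FIRST \ {ε} = { 'num' } — disjoint from FOLLOW(Y)
  Y → id S num: FIRST \ {ε} = { 'id' } — disjoint from FOLLOW(Y)
  Y → id S: FIRST \ {ε} = { 'id' } — disjoint from FOLLOW(Y)
  Y → ε: FIRST \ {ε} = { } — this is the only nullable alternative, skip
  Y → y num num: FIRST \ {ε} = { 'y' } — disjoint from FOLLOW(Y)
  Y → num y: FIRST \ {ε} = { 'num' } — disjoint from FOLLOW(Y)

S has no nullable alternative, so no FIRST/FOLLOW check is needed there.

No FIRST/FOLLOW conflicts found.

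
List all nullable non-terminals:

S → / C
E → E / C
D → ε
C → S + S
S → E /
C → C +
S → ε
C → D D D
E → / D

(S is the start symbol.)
A non-terminal is nullable if it can derive ε (the empty string): either it has an ε-production, or it has a production whose right-hand side consists entirely of nullable non-terminals.

ε-productions: D → ε, S → ε
So D, S are immediately nullable.
C → D D D: every symbol on the right is nullable, so C is nullable too.
No further non-terminal can be added: every production for the remaining non-terminals contains a terminal or a non-nullable non-terminal.
Nullable = { 'C', 'D', 'S' }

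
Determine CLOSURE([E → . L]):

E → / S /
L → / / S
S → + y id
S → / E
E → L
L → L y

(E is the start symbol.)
To compute CLOSURE, for each item [A → α.Bβ] where B is a non-terminal, add [B → .γ] for all productions B → γ; repeat for the newly added items until nothing changes.

Start with: [E → . L]
  [E → . L] has the dot before L: add [L → . / / S], [L → . L y]
No further items can be added.

CLOSURE = { [E → . L], [L → . / / S], [L → . L y] }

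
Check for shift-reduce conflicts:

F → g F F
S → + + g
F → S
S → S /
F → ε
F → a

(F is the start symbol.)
Yes — I0: [F → .] vs [F → . a]; I3: [F → S .] vs [S → S . /]; I5: [F → .] vs [F → . a]; I6: [F → .] vs [F → . a]

A shift-reduce conflict occurs when an LR(0) state has both:
  - a complete (reduce) item [A → α .] (dot at the end), and
  - a shift item [B → β . c γ] (dot before a terminal).

Augment with F' → F and build the canonical LR(0) collection (I0 = CLOSURE({[F' → . F]}), then GOTO on every symbol after a dot until no new states appear). It has 11 states:
  I0: { [F → . S], [F → . a], [F → . g F F], [F → .], [F' → . F], [S → . + + g], [S → . S /] }  — shift, reduce
  I1: { [S → + . + g] }  — shift
  I2: { [F' → F .] }  — accept
  I3: { [F → S .], [S → S . /] }  — shift, reduce
  I4: { [F → a .] }  — reduce
  I5: { [F → . S], [F → . a], [F → . g F F], [F → .], [F → g . F F], [S → . + + g], [S → . S /] }  — shift, reduce
  I6: { [F → . S], [F → . a], [F → . g F F], [F → .], [F → g F . F], [S → . + + g], [S → . S /] }  — shift, reduce
  I7: { [F → g F F .] }  — reduce
  I8: { [S → S / .] }  — reduce
  I9: { [S → + + . g] }  — shift
  I10: { [S → + + g .] }  — reduce

I0 contains reduce item [F → .] and shift items [F → . a], [F → . g F F], [S → . + + g] — shift-reduce conflict.
I3 contains reduce item [F → S .] and shift item [S → S . /] — shift-reduce conflict.
I5 contains reduce item [F → .] and shift items [F → . a], [F → . g F F], [S → . + + g] — shift-reduce conflict.
I6 contains reduce item [F → .] and shift items [F → . a], [F → . g F F], [S → . + + g] — shift-reduce conflict.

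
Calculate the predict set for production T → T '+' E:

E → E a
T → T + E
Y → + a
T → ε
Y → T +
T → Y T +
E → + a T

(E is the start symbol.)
PREDICT(T → T '+' E) = (FIRST(RHS) \ {ε}) ∪ (FOLLOW(T) if ε ∈ FIRST(RHS), i.e. RHS ⇒* ε)
FIRST(T) = { '+', ε }
FIRST(T '+' E) = { '+' }
ε ∉ FIRST(T '+' E), so FOLLOW(T) is not added.
PREDICT(T → T '+' E) = { '+' }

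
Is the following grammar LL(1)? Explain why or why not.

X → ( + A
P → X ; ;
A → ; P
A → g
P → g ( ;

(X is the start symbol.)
Yes, the grammar is LL(1).

A grammar is LL(1) if for each non-terminal N with multiple productions, the predict sets of those productions are pairwise disjoint, where PREDICT(N → α) = (FIRST(α) \ {ε}) ∪ (FOLLOW(N) if α ⇒* ε).

Relevant sets:
  FIRST(X) = { '(' }

For P:
  PREDICT(P → X ';' ';') = { '(' }
  PREDICT(P → g '(' ';') = { 'g' }
For A:
  PREDICT(A → ';' P) = { ';' }
  PREDICT(A → g) = { 'g' }
X has a single production, so nothing to check there.

All predict sets are disjoint. The grammar IS LL(1).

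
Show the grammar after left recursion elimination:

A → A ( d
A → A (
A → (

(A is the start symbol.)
A → ( A'
A' → ( d A'
A' → ( A'
A' → ε

A is directly left-recursive. The standard transformation for
  A → A α₁ | ... | A α_m | β₁ | ... | β_n
is
  A  → β₁ A' | ... | β_n A'
  A' → α₁ A' | ... | α_m A' | ε

A → ( becomes A → ( A'
A → A ( d becomes A' → ( d A'
A → A ( becomes A' → ( A'
Add A' → ε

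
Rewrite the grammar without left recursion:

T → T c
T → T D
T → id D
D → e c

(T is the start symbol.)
T is directly left-recursive. The standard transformation for
  A → A α₁ | ... | A α_m | β₁ | ... | β_n
is
  A  → β₁ A' | ... | β_n A'
  A' → α₁ A' | ... | α_m A' | ε

T → id D becomes T → id D T'
T → T c becomes T' → c T'
T → T D becomes T' → D T'
Add T' → ε

Productions for other non-terminals are unchanged:
  D → e c

Resulting grammar:
T → id D T'
T' → c T'
T' → D T'
T' → ε
D → e c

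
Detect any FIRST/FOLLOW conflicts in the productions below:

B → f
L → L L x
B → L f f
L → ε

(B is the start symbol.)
A FIRST/FOLLOW conflict occurs when a non-terminal N has a nullable alternative N → β (β ⇒* ε) and another alternative N → α with FIRST(α) ∩ FOLLOW(N) ≠ ∅: on such a lookahead the parser cannot decide between expanding α and letting N vanish via β.

Nullable non-terminals: L.
FIRST sets used below: FIRST(L) = { 'x', ε }

L: nullable alternative(s) L → ε; FOLLOW(L) = { 'f', 'x' }
  L → L L x: FIRST \ {ε} = { 'x' } — overlaps FOLLOW(L) on { 'x' }: CONFLICT
  L → ε: FIRST \ {ε} = { } — this is the only nullable alternative, skip

B has no nullable alternative, so no FIRST/FOLLOW check is needed there.

So the grammar has 1 FIRST/FOLLOW conflict (marked CONFLICT above).

Answer: Yes. L → L L x with FOLLOW(L) on { 'x' }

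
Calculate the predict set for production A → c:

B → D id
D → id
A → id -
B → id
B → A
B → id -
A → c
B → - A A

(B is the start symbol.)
{ 'c' }

PREDICT(A → c) = (FIRST(RHS) \ {ε}) ∪ (FOLLOW(A) if ε ∈ FIRST(RHS), i.e. RHS ⇒* ε)
FIRST(c) = { 'c' }
ε ∉ FIRST(c), so FOLLOW(A) is not added.
PREDICT(A → c) = { 'c' }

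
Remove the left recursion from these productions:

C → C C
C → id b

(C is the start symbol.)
C → id b C'
C' → C C'
C' → ε

C is directly left-recursive. The standard transformation for
  A → A α₁ | ... | A α_m | β₁ | ... | β_n
is
  A  → β₁ A' | ... | β_n A'
  A' → α₁ A' | ... | α_m A' | ε

C → id b becomes C → id b C'
C → C C becomes C' → C C'
Add C' → ε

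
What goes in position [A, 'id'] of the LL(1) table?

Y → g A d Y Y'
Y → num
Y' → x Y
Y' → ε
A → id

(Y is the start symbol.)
A → id

To find M[A, 'id'], we find productions for A where 'id' is in the predict set (PREDICT(N → α) = (FIRST(α) \ {ε}) ∪ (FOLLOW(N) if α ⇒* ε)).

A → id: PREDICT = { 'id' }
  'id' is in predict set, so this production goes in M[A, 'id']

M[A, 'id'] = A → id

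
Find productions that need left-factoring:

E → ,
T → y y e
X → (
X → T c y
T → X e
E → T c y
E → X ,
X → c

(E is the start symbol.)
Left-factoring is needed when two productions for the same non-terminal
share a common prefix on the right-hand side.

Productions for E:
  E → ,
  E → T c y
  E → X ,
Productions for T:
  T → y y e
  T → X e
Productions for X:
  X → (
  X → T c y
  X → c

No common prefixes found.

Answer: No, left-factoring is not needed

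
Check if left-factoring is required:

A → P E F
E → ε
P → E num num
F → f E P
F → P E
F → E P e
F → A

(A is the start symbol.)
Left-factoring is needed when two productions for the same non-terminal
share a common prefix on the right-hand side.

Productions for F:
  F → f E P
  F → P E
  F → E P e
  F → A

No common prefixes found.

Answer: No, left-factoring is not needed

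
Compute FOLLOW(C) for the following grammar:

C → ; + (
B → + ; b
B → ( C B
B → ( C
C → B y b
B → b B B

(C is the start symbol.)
{ $, '(', '+', 'b', 'y' }

To compute FOLLOW(C), find every occurrence of C on a right-hand side N → α C β: add FIRST(β) \ {ε}, and if β is empty or nullable also add FOLLOW(N). Iterate to a fixed point.

C is the start symbol, so $ ∈ FOLLOW(C).
In B → ( C B: C is followed by B, add FIRST(B) \ {ε} = { '(', '+', 'b' }
In B → ( C: C is at the end, add FOLLOW(B)

The FOLLOW sets referred to above (computed the same way, to a fixed point):
  FOLLOW(B) = { '(', '+', 'b', 'y' }

Taking the union: FOLLOW(C) = { $, '(', '+', 'b', 'y' }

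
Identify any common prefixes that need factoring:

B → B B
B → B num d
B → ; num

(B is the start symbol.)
Yes, B has productions with common prefix 'B'

Left-factoring is needed when two productions for the same non-terminal
share a common prefix on the right-hand side.

Productions for B:
  B → B B
  B → B num d
  B → ; num

Found common prefix 'B' in productions for B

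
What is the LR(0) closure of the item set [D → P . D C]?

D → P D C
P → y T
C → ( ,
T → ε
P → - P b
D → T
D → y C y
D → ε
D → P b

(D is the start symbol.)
{ [D → . P D C], [D → . P b], [D → . T], [D → . y C y], [D → .], [D → P . D C], [P → . - P b], [P → . y T], [T → .] }

To compute CLOSURE, for each item [A → α.Bβ] where B is a non-terminal, add [B → .γ] for all productions B → γ; repeat for the newly added items until nothing changes.

Start with: [D → P . D C]
  [D → P . D C] has the dot before D: add [D → . P D C], [D → . T], [D → . y C y], [D → .], [D → . P b]
  [D → . P D C] has the dot before P: add [P → . y T], [P → . - P b]
  [D → . T] has the dot before T: add [T → .]
No further items can be added.

CLOSURE = { [D → . P D C], [D → . P b], [D → . T], [D → . y C y], [D → .], [D → P . D C], [P → . - P b], [P → . y T], [T → .] }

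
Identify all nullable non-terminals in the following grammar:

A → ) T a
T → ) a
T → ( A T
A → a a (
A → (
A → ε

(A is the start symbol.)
{ 'A' }

A non-terminal is nullable if it can derive ε (the empty string): either it has an ε-production, or it has a production whose right-hand side consists entirely of nullable non-terminals.

ε-productions: A → ε
So A is immediately nullable.
No further non-terminal can be added: every production for the remaining non-terminals contains a terminal or a non-nullable non-terminal.
Nullable = { 'A' }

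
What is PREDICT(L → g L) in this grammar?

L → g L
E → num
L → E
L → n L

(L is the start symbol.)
PREDICT(L → g L) = (FIRST(RHS) \ {ε}) ∪ (FOLLOW(L) if ε ∈ FIRST(RHS), i.e. RHS ⇒* ε)
FIRST(g L) = { 'g' }
ε ∉ FIRST(g L), so FOLLOW(L) is not added.
PREDICT(L → g L) = { 'g' }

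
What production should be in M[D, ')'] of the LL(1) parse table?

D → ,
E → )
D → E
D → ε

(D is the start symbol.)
To find M[D, ')'], we find productions for D where ')' is in the predict set (PREDICT(N → α) = (FIRST(α) \ {ε}) ∪ (FOLLOW(N) if α ⇒* ε)).

Relevant sets:
  FIRST(E) = { ')' }
  FOLLOW(D) = { $ }

D → ,: PREDICT = { ',' }
D → E: PREDICT = { ')' }
  ')' is in predict set, so this production goes in M[D, ')']
D → ε: PREDICT = { $ }

M[D, ')'] = D → E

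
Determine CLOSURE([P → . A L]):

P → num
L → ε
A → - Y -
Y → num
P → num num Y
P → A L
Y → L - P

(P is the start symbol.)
To compute CLOSURE, for each item [A → α.Bβ] where B is a non-terminal, add [B → .γ] for all productions B → γ; repeat for the newly added items until nothing changes.

Start with: [P → . A L]
  [P → . A L] has the dot before A: add [A → . - Y -]
No further items can be added.

CLOSURE = { [A → . - Y -], [P → . A L] }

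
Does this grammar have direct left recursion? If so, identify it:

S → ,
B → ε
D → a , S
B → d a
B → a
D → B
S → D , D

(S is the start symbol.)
No direct left recursion

Direct left recursion occurs when N → N α for some non-terminal N (the right-hand side begins with the left-hand side itself).

S → ,: starts with ','
B → ε: starts with ε
D → a , S: starts with a
B → d a: starts with d
B → a: starts with a
D → B: starts with B
S → D , D: starts with D

No direct left recursion found.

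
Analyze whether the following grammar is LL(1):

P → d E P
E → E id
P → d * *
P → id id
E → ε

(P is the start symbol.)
No. Predict set conflict for P: { 'd' }

Relevant sets:
  FIRST(E) = { 'id', ε }
  FOLLOW(E) = { 'd', 'id' }

For P:
  PREDICT(P → d E P) = { 'd' }
  PREDICT(P → d '*' '*') = { 'd' }
  PREDICT(P → id id) = { 'id' }
For E:
  PREDICT(E → E id) = { 'id' }
  PREDICT(E → ε) = { 'd', 'id' }

Conflict found: Predict set conflict for P: { 'd' }
The grammar is NOT LL(1).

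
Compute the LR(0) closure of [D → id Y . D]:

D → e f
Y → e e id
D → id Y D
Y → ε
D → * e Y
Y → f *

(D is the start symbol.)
{ [D → . * e Y], [D → . e f], [D → . id Y D], [D → id Y . D] }

To compute CLOSURE, for each item [A → α.Bβ] where B is a non-terminal, add [B → .γ] for all productions B → γ; repeat for the newly added items until nothing changes.

Start with: [D → id Y . D]
  [D → id Y . D] has the dot before D: add [D → . e f], [D → . id Y D], [D → . * e Y]
No further items can be added.

CLOSURE = { [D → . * e Y], [D → . e f], [D → . id Y D], [D → id Y . D] }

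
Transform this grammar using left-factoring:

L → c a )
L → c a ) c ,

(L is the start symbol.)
L → c a ) L'
L' → ε
L' → c ,

Left-factoring transforms A → αβ₁ | αβ₂ into A → αA' and A' → β₁ | β₂
(α is the longest common prefix among the alternatives). Repeat until
no nonterminal has two alternatives with a common prefix.

Round 1: L has alternatives sharing prefix 'c a )'. Introduce L': L → c a ) L'
  Add: L' → ε
  Add: L' → c ,

No remaining common prefixes — done.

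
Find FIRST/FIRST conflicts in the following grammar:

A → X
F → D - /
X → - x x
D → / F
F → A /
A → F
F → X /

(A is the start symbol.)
Yes. A → X / A → F on { '-' }; F → D '-' '/' / F → A '/' on { '/' }; F → A '/' / F → X '/' on { '-' }

A FIRST/FIRST conflict occurs when two productions N → α and N → β for the same non-terminal have FIRST(α) ∩ FIRST(β) ≠ ∅ (with ε ∈ FIRST of a nullable right-hand side, so two nullable alternatives also conflict).

FIRST sets of the non-terminals at (or reachable through a nullable prefix from) the front of some alternative:
  FIRST(X) = { '-' }
  FIRST(F) = { '-', '/' }
  FIRST(D) = { '/' }
  FIRST(A) = { '-', '/' }

Productions for A:
  A → X: FIRST = { '-' }
  A → F: FIRST = { '-', '/' }
Productions for F:
  F → D - /: FIRST = { '/' }
  F → A /: FIRST = { '-', '/' }
  F → X /: FIRST = { '-' }
X, D have only one production, so no FIRST/FIRST conflict is possible there.

Conflict for A: A → X and A → F
  Overlap: { '-' }
Conflict for F: F → D - / and F → A /
  Overlap: { '/' }
Conflict for F: F → A / and F → X /
  Overlap: { '-' }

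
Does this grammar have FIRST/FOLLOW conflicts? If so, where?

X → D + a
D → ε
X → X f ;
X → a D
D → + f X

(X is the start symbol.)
Yes. D → '+' f X with FOLLOW(D) on { '+' }

A FIRST/FOLLOW conflict occurs when a non-terminal N has a nullable alternative N → β (β ⇒* ε) and another alternative N → α with FIRST(α) ∩ FOLLOW(N) ≠ ∅: on such a lookahead the parser cannot decide between expanding α and letting N vanish via β.

Nullable non-terminals: D.

D: nullable alternative(s) D → ε; FOLLOW(D) = { $, '+', 'f' }
  D → ε: FIRST \ {ε} = { } — this is the only nullable alternative, skip
  D → + f X: FIRST \ {ε} = { '+' } — overlaps FOLLOW(D) on { '+' }: CONFLICT

X has no nullable alternative, so no FIRST/FOLLOW check is needed there.

So the grammar has 1 FIRST/FOLLOW conflict (marked CONFLICT above).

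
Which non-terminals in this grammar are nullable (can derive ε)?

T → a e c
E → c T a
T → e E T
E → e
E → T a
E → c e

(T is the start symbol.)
There are no ε-productions, so no non-terminal can derive ε.
No non-terminals are nullable.

Answer: None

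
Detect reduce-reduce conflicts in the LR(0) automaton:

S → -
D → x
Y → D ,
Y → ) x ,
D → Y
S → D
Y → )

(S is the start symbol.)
Augment with S' → S and build the canonical LR(0) collection (I0 = CLOSURE({[S' → . S]}), then GOTO on every symbol after a dot until no new states appear). It has 10 states:
  I0: { [D → . Y], [D → . x], [S → . -], [S → . D], [S' → . S], [Y → . ) x ,], [Y → . )], [Y → . D ,] }  — shift
  I1: { [Y → ) . x ,], [Y → ) .] }  — shift, reduce
  I2: { [S → - .] }  — reduce
  I3: { [S → D .], [Y → D . ,] }  — shift, reduce
  I4: { [S' → S .] }  — accept
  I5: { [D → Y .] }  — reduce
  I6: { [D → x .] }  — reduce
  I7: { [Y → D , .] }  — reduce
  I8: { [Y → ) x . ,] }  — shift
  I9: { [Y → ) x , .] }  — reduce

No state contains more than one complete item.

Answer: No reduce-reduce conflicts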